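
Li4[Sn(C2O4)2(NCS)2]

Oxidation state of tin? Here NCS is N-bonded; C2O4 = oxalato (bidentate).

4 lithium outside the brackets (+1 each) → the complex ion is 4−.
Ligand charges: 2×NCS = -2; 2×C2O4 = -4; sum -6.
Sn + (-6) = 4− ⇒ Sn is +2.

+2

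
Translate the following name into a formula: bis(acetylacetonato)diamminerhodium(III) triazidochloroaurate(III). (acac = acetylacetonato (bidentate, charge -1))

Cation [Rh…]: ligand charges -2, Rh(III) ⇒ ion charge 1+.
Anion [Au…]: ligand charges -4, Au(III) ⇒ ion charge 1−.
One 1+ cation balances one 1− anion.

[Rh(acac)2(NH3)2][AuCl(N3)3]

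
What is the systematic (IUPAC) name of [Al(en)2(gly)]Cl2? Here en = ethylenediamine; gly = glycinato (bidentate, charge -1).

The 2 chloride counter-ions carry a total charge of -2, so each complex ion is 2+.
Ligand charges: 2×ethylenediamine (neutral), 1×glycinato (-1 each); total -1. So Al + (-1) = 2+, giving Al = +3.
Ligands are named alphabetically: ethylenediamine before glycinato.

bis(ethylenediamine)(glycinato)aluminium(III) chloride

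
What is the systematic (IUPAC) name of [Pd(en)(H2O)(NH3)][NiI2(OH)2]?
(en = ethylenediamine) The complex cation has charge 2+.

ammineaqua(ethylenediamine)palladium(II) dihydroxodiiodonickelate(II)

The complex cation is given as 2+; its ligand charges sum to 0, so Pd = +2.
A 1:1 salt means the anion carries the equal and opposite charge, 2−.
Anion: ligand charges sum to -4; for the ion to be 2−, Ni = +2.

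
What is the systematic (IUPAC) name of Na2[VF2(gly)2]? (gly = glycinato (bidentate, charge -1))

sodium difluorobis(glycinato)vanadate(II)

The 2 sodium counter-ions carry a total charge of +2, so each complex ion is 2−.
Ligand charges: 2×fluoro (-1 each), 2×glycinato (-1 each); total -4. So V + (-4) = 2−, giving V = +2.
Ligands are named alphabetically: fluoro before glycinato.
The complex ion is anionic, so vanadium takes the -ate form vanadate(II).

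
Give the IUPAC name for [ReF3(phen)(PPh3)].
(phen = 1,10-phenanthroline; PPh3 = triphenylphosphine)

trifluoro(1,10-phenanthroline)(triphenylphosphine)rhenium(III)

There is no counter-ion, so the complex is neutral overall.
Ligand charges: 1×1,10-phenanthroline (neutral), 1×triphenylphosphine (neutral), 3×fluoro (-1 each); total -3. So Re + (-3) = 0, giving Re = +3.
Ligands are named alphabetically: fluoro before phenanthroline before triphenylphosphine.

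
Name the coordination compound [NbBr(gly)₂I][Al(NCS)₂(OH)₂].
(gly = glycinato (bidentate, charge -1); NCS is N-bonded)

Both ions are complex: the cation is named first with the plain metal name, the anion second with the -ate form; each ion's ligands are alphabetised independently.
Aluminium is always +3 in its complexes; the anion's ligand charges sum to -4, so the complex anion is 1−.
A 1:1 salt means the cation carries the equal and opposite charge, 1+.
Cation: ligand charges sum to -4; for the ion to be 1+, Nb = +5.

bromobis(glycinato)iodoniobium(V) dihydroxodiisothiocyanatoaluminate(III)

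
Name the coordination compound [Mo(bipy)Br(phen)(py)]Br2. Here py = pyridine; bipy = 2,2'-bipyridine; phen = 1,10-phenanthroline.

The 2 bromide counter-ions carry a total charge of -2, so each complex ion is 2+.
Ligand charges: 1×bromo (-1 each), 1×pyridine (neutral), 1×2,2'-bipyridine (neutral), 1×1,10-phenanthroline (neutral); total -1. So Mo + (-1) = 2+, giving Mo = +3.
Ligands are named alphabetically: bipyridine before bromo before phenanthroline before pyridine.

(2,2'-bipyridine)bromo(1,10-phenanthroline)(pyridine)molybdenum(III) bromide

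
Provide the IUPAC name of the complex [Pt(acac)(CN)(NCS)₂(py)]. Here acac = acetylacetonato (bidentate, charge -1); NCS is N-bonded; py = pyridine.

There is no counter-ion, so the complex is neutral overall.
Ligand charges: 1×acetylacetonato (-1 each), 2×isothiocyanato (-1 each), 1×pyridine (neutral), 1×cyano (-1 each); total -4. So Pt + (-4) = 0, giving Pt = +4.
Ligands are named alphabetically: acetylacetonato before cyano before isothiocyanato before pyridine.

(acetylacetonato)cyanodiisothiocyanato(pyridine)platinum(IV)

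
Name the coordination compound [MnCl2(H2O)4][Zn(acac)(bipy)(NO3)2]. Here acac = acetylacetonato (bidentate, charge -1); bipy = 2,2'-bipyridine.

Zinc is always +2 in its complexes; the anion's ligand charges sum to -3, so the complex anion is 1−.
A 1:1 salt means the cation carries the equal and opposite charge, 1+.
Cation: ligand charges sum to -2; for the ion to be 1+, Mn = +3.

tetraaquadichloromanganese(III) (acetylacetonato)(2,2'-bipyridine)dinitratozincate(II)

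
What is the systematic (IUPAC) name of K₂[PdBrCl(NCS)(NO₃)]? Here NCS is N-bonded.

potassium bromochloroisothiocyanatonitratopalladate(II)

The 2 potassium counter-ions carry a total charge of +2, so each complex ion is 2−.
Ligand charges: 1×chloro (-1 each), 1×bromo (-1 each), 1×isothiocyanato (-1 each), 1×nitrato (-1 each); total -4. So Pd + (-4) = 2−, giving Pd = +2.
Ligands are named alphabetically: bromo before chloro before isothiocyanato before nitrato.
The complex ion is anionic, so palladium takes the -ate form palladate(II).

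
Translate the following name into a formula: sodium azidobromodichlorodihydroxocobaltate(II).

Na4[CoBrCl2(N3)(OH)2]

Ligands: 2 hydroxo (OH, -1), 1 azido (N3, -1), 1 bromo (Br, -1), 2 chloro (Cl, -1). Ligand charge sum = -6.
Charge balance with sodium (+1) requires 1 complex ion per 4 sodium.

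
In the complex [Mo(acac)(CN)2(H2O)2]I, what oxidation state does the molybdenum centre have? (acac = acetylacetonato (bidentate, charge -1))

1 iodide outside the brackets (-1 each) → the complex ion is 1+.
Ligand charges: 2×CN = -2; 2×H2O neutral; 1×acac = -1; sum -3.
Mo + (-3) = 1+ ⇒ Mo is +4.

+4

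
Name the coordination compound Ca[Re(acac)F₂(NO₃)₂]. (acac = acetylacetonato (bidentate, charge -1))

The 1 calcium counter-ion carries a total charge of +2, so each complex ion is 2−.
Ligand charges: 2×nitrato (-1 each), 1×acetylacetonato (-1 each), 2×fluoro (-1 each); total -5. So Re + (-5) = 2−, giving Re = +3.
Ligands are named alphabetically: acetylacetonato before fluoro before nitrato.
The complex ion is anionic, so rhenium takes the -ate form rhenate(III).

calcium (acetylacetonato)difluorodinitratorhenate(III)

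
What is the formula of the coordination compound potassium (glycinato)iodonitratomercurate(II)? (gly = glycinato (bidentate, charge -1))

K[Hg(gly)I(NO3)]

Ligands: 1 nitrato (NO3, -1), 1 glycinato (gly, -1), 1 iodo (I, -1). Ligand charge sum = -3.
With Hg in oxidation state +2, the complex ion is [Hg...]^1−.
Charge balance with potassium (+1) requires 1 complex ion per 1 potassium.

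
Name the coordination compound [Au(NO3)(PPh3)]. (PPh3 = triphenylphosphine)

There is no counter-ion, so the complex is neutral overall.
Ligand charges: 1×nitrato (-1 each), 1×triphenylphosphine (neutral); total -1. So Au + (-1) = 0, giving Au = +1.
Ligands are named alphabetically: nitrato before triphenylphosphine.

nitrato(triphenylphosphine)gold(I)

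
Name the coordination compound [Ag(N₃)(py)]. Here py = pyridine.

There is no counter-ion, so the complex is neutral overall.
Ligand charges: 1×azido (-1 each), 1×pyridine (neutral); total -1. So Ag + (-1) = 0, giving Ag = +1.
Ligands are named alphabetically: azido before pyridine.

azido(pyridine)silver(I)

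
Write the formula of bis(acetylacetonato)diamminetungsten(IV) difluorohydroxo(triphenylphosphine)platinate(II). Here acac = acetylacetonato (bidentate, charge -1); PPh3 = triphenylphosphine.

Cation [W…]: ligand charges -2, W(IV) ⇒ ion charge 2+.
Anion [Pt…]: ligand charges -3, Pt(II) ⇒ ion charge 1−.

[W(acac)2(NH3)2][PtF2(OH)(PPh3)]2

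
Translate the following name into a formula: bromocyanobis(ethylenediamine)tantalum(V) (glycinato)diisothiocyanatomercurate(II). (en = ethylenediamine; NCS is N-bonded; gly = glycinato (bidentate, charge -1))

Cation [Ta…]: ligand charges -2, Ta(V) ⇒ ion charge 3+.
Anion [Hg…]: ligand charges -3, Hg(II) ⇒ ion charge 1−.
One 3+ cation requires 3 of the 1− anion.

[TaBr(CN)(en)2][Hg(gly)(NCS)2]3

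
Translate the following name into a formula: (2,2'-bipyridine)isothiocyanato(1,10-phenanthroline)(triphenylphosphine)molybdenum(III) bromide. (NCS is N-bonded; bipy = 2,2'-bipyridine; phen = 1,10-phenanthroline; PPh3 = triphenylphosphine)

[Mo(bipy)(NCS)(phen)(PPh3)]Br2

Ligands: 1 isothiocyanato (NCS, -1), 1 2,2'-bipyridine (bipy, neutral), 1 1,10-phenanthroline (phen, neutral), 1 triphenylphosphine (PPh3, neutral). Ligand charge sum = -1.
With Mo in oxidation state +3, the complex ion is [Mo...]^2+.
Charge balance with bromide (-1) requires 1 complex ion per 2 bromide.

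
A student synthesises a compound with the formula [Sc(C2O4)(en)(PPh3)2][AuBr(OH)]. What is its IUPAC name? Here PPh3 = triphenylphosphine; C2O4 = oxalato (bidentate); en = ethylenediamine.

(ethylenediamine)oxalatobis(triphenylphosphine)scandium(III) bromohydroxoaurate(I)

Scandium is always +3 in its complexes; the cation's ligand charges sum to -2, so the complex cation is 1+.
A 1:1 salt means the anion carries the equal and opposite charge, 1−.
Anion: ligand charges sum to -2; for the ion to be 1−, Au = +1.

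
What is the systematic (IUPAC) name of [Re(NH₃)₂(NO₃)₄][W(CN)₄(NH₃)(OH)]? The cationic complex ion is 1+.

diamminetetranitratorhenium(V) amminetetracyanohydroxotungstate(IV)

Both ions are complex: the cation is named first with the plain metal name, the anion second with the -ate form; each ion's ligands are alphabetised independently.
The complex cation is given as 1+; its ligand charges sum to -4, so Re = +5.
A 1:1 salt means the anion carries the equal and opposite charge, 1−.
Anion: ligand charges sum to -5; for the ion to be 1−, W = +4.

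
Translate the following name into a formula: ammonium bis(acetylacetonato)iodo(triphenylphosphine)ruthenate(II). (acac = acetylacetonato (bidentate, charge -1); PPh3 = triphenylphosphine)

Ligands: 2 acetylacetonato (acac, -1), 1 triphenylphosphine (PPh3, neutral), 1 iodo (I, -1). Ligand charge sum = -3.
With Ru in oxidation state +2, the complex ion is [Ru...]^1−.
Charge balance with ammonium (+1) requires 1 complex ion per 1 ammonium.

NH4[Ru(acac)2I(PPh3)]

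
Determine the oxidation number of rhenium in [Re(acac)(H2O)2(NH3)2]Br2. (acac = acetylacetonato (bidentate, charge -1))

2 bromide outside the brackets (-1 each) → the complex ion is 2+.
Ligand charges: 2×NH3 neutral; 1×acac = -1; 2×H2O neutral; sum -1.
Re + (-1) = 2+ ⇒ Re is +3.

+3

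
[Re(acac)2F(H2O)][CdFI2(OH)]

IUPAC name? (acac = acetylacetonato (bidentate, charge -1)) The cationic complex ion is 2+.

bis(acetylacetonato)aquafluororhenium(V) fluorohydroxodiiodocadmate(II)

Both ions are complex: the cation is named first with the plain metal name, the anion second with the -ate form; each ion's ligands are alphabetised independently.
The complex cation is given as 2+; its ligand charges sum to -3, so Re = +5.
A 1:1 salt means the anion carries the equal and opposite charge, 2−.
Anion: ligand charges sum to -4; for the ion to be 2−, Cd = +2.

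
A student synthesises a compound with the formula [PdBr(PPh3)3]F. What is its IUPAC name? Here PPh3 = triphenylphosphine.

The 1 fluoride counter-ion carries a total charge of -1, so each complex ion is 1+.
Ligand charges: 3×triphenylphosphine (neutral), 1×bromo (-1 each); total -1. So Pd + (-1) = 1+, giving Pd = +2.
Ligands are named alphabetically: bromo before triphenylphosphine.

bromotris(triphenylphosphine)palladium(II) fluoride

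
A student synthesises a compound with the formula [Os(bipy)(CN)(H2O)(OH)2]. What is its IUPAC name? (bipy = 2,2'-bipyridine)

aqua(2,2'-bipyridine)cyanodihydroxoosmium(III)

There is no counter-ion, so the complex is neutral overall.
Ligand charges: 1×aqua (neutral), 2×hydroxo (-1 each), 1×cyano (-1 each), 1×2,2'-bipyridine (neutral); total -3. So Os + (-3) = 0, giving Os = +3.
Ligands are named alphabetically: aqua before bipyridine before cyano before hydroxo.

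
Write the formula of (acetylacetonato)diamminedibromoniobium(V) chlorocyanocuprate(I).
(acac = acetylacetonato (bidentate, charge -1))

[Nb(acac)Br2(NH3)2][CuCl(CN)]2

Cation [Nb…]: ligand charges -3, Nb(V) ⇒ ion charge 2+.
Anion [Cu…]: ligand charges -2, Cu(I) ⇒ ion charge 1−.
One 2+ cation requires 2 of the 1− anion.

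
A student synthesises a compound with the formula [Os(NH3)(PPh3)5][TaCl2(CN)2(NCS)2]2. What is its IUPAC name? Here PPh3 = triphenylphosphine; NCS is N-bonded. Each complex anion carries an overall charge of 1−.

amminepentakis(triphenylphosphine)osmium(II) dichlorodicyanodiisothiocyanatotantalate(V)

Both ions are complex: the cation is named first with the plain metal name, the anion second with the -ate form; each ion's ligands are alphabetised independently.
The complex anion is given as 1−; its ligand charges sum to -6, so Ta = +5.
With 2 anions per cation, the cation must be 2×1 = 2+.
Cation: ligand charges sum to 0; for the ion to be 2+, Os = +2.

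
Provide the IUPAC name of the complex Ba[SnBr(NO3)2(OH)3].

The 1 barium counter-ion carries a total charge of +2, so each complex ion is 2−.
Ligand charges: 2×nitrato (-1 each), 3×hydroxo (-1 each), 1×bromo (-1 each); total -6. So Sn + (-6) = 2−, giving Sn = +4.
The complex ion is anionic, so tin takes the -ate form stannate(IV).

barium bromotrihydroxodinitratostannate(IV)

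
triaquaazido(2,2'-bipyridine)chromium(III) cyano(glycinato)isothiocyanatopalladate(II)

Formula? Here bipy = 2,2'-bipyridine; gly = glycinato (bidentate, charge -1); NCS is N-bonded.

Cation [Cr…]: ligand charges -1, Cr(III) ⇒ ion charge 2+.
Anion [Pd…]: ligand charges -3, Pd(II) ⇒ ion charge 1−.
One 2+ cation requires 2 of the 1− anion.

[Cr(bipy)(H2O)3(N3)][Pd(CN)(gly)(NCS)]2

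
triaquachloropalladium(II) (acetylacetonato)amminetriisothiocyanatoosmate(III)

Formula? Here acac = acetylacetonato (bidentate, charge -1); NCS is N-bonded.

Cation [Pd…]: ligand charges -1, Pd(II) ⇒ ion charge 1+.
Anion [Os…]: ligand charges -4, Os(III) ⇒ ion charge 1−.
One 1+ cation balances one 1− anion.

[PdCl(H2O)3][Os(acac)(NCS)3(NH3)]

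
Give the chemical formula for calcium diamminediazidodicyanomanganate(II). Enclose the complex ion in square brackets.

Ca[Mn(CN)2(N3)2(NH3)2]

Ligands: 2 ammine (NH3, neutral), 2 cyano (CN, -1), 2 azido (N3, -1). Ligand charge sum = -4.
With Mn in oxidation state +2, the complex ion is [Mn...]^2−.
Charge balance with calcium (+2) requires 1 complex ion per 1 calcium.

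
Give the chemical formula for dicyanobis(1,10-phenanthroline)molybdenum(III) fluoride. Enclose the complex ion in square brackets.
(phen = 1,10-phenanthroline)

[Mo(CN)2(phen)2]F

Ligands: 2 cyano (CN, -1), 2 1,10-phenanthroline (phen, neutral). Ligand charge sum = -2.
With Mo in oxidation state +3, the complex ion is [Mo...]^1+.
Charge balance with fluoride (-1) requires 1 complex ion per 1 fluoride.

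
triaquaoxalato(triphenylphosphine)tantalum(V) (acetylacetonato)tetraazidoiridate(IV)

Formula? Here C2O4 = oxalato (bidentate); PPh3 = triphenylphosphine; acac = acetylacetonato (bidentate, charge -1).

[Ta(C2O4)(H2O)3(PPh3)][Ir(acac)(N3)4]3

Cation [Ta…]: ligand charges -2, Ta(V) ⇒ ion charge 3+.
Anion [Ir…]: ligand charges -5, Ir(IV) ⇒ ion charge 1−.
One 3+ cation requires 3 of the 1− anion.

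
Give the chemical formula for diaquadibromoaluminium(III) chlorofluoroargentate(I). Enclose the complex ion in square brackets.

Cation [Al…]: ligand charges -2, Al(III) ⇒ ion charge 1+.
Anion [Ag…]: ligand charges -2, Ag(I) ⇒ ion charge 1−.
One 1+ cation balances one 1− anion.

[AlBr2(H2O)2][AgClF]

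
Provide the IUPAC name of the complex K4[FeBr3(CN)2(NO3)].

potassium tribromodicyanonitratoferrate(II)

The 4 potassium counter-ions carry a total charge of +4, so each complex ion is 4−.
Ligand charges: 1×nitrato (-1 each), 3×bromo (-1 each), 2×cyano (-1 each); total -6. So Fe + (-6) = 4−, giving Fe = +2.
Ligands are named alphabetically: bromo before cyano before nitrato.
The complex ion is anionic, so iron takes the -ate form ferrate(II).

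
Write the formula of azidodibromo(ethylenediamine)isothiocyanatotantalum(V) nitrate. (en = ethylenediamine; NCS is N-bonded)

Ligands: 2 bromo (Br, -1), 1 ethylenediamine (en, neutral), 1 azido (N3, -1), 1 isothiocyanato (NCS, -1). Ligand charge sum = -4.
Charge balance with nitrate (-1) requires 1 complex ion per 1 nitrate.

[TaBr2(en)(N3)(NCS)]NO3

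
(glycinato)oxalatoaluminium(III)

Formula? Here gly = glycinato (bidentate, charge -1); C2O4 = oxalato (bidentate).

Ligands: 1 glycinato (gly, -1), 1 oxalato (C2O4, -2). Ligand charge sum = -3.
With Al in oxidation state +3, the complex ion is [Al...].

[Al(C2O4)(gly)]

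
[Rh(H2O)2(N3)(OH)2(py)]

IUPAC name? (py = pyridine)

diaquaazidodihydroxo(pyridine)rhodium(III)

There is no counter-ion, so the complex is neutral overall.
Ligand charges: 2×aqua (neutral), 1×azido (-1 each), 2×hydroxo (-1 each), 1×pyridine (neutral); total -3. So Rh + (-3) = 0, giving Rh = +3.
Ligands are named alphabetically: aqua before azido before hydroxo before pyridine.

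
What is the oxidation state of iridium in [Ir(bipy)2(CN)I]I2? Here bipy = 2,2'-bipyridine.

+4

2 iodide outside the brackets (-1 each) → the complex ion is 2+.
Ligand charges: 1×CN = -1; 2×bipy neutral; 1×I = -1; sum -2.
Ir + (-2) = 2+ ⇒ Ir is +4.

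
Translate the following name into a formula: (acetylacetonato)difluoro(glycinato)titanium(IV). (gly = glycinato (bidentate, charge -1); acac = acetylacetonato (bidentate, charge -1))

[Ti(acac)F2(gly)]

Ligands: 1 glycinato (gly, -1), 1 acetylacetonato (acac, -1), 2 fluoro (F, -1). Ligand charge sum = -4.
With Ti in oxidation state +4, the complex ion is [Ti...].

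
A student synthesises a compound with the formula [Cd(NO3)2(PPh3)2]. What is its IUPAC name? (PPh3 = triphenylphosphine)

There is no counter-ion, so the complex is neutral overall.
Ligand charges: 2×triphenylphosphine (neutral), 2×nitrato (-1 each); total -2. So Cd + (-2) = 0, giving Cd = +2.
Ligands are named alphabetically: nitrato before triphenylphosphine.

dinitratobis(triphenylphosphine)cadmium(II)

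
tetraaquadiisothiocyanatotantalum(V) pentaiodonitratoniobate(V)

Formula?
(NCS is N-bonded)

Cation [Ta…]: ligand charges -2, Ta(V) ⇒ ion charge 3+.
Anion [Nb…]: ligand charges -6, Nb(V) ⇒ ion charge 1−.
One 3+ cation requires 3 of the 1− anion.

[Ta(H2O)4(NCS)2][NbI5(NO3)]3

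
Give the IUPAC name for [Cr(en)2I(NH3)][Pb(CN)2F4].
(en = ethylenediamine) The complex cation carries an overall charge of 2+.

amminebis(ethylenediamine)iodochromium(III) dicyanotetrafluoroplumbate(IV)

Both ions are complex: the cation is named first with the plain metal name, the anion second with the -ate form; each ion's ligands are alphabetised independently.
The complex cation is given as 2+; its ligand charges sum to -1, so Cr = +3.
A 1:1 salt means the anion carries the equal and opposite charge, 2−.
Anion: ligand charges sum to -6; for the ion to be 2−, Pb = +4.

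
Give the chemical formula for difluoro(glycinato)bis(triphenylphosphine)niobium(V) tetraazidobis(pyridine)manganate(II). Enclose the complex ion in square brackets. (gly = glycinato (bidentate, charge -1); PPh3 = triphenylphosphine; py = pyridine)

Cation [Nb…]: ligand charges -3, Nb(V) ⇒ ion charge 2+.
Anion [Mn…]: ligand charges -4, Mn(II) ⇒ ion charge 2−.
One 2+ cation balances one 2− anion.

[NbF2(gly)(PPh3)2][Mn(N3)4(py)2]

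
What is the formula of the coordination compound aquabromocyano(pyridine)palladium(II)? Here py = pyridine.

Ligands: 1 cyano (CN, -1), 1 aqua (H2O, neutral), 1 bromo (Br, -1), 1 pyridine (py, neutral). Ligand charge sum = -2.
With Pd in oxidation state +2, the complex ion is [Pd...].

[PdBr(CN)(H2O)(py)]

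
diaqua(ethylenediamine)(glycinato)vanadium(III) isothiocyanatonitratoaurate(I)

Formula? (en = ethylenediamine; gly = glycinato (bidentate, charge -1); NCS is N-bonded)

Cation [V…]: ligand charges -1, V(III) ⇒ ion charge 2+.
Anion [Au…]: ligand charges -2, Au(I) ⇒ ion charge 1−.

[V(en)(gly)(H2O)2][Au(NCS)(NO3)]2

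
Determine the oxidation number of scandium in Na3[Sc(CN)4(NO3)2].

3 sodium outside the brackets (+1 each) → the complex ion is 3−.
Ligand charges: 2×NO3 = -2; 4×CN = -4; sum -6.
Sc + (-6) = 3− ⇒ Sc is +3.

+3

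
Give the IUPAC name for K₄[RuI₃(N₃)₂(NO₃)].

potassium diazidotriiodonitratoruthenate(II)

The 4 potassium counter-ions carry a total charge of +4, so each complex ion is 4−.
Ligand charges: 3×iodo (-1 each), 1×nitrato (-1 each), 2×azido (-1 each); total -6. So Ru + (-6) = 4−, giving Ru = +2.
The complex ion is anionic, so ruthenium takes the -ate form ruthenate(II).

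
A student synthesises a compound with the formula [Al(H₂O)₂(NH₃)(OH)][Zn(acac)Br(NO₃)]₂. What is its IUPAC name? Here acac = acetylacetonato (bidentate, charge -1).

Both ions are complex: the cation is named first with the plain metal name, the anion second with the -ate form; each ion's ligands are alphabetised independently.
Aluminium is always +3 in its complexes; the cation's ligand charges sum to -1, so the complex cation is 2+.
With 2 anions per cation, each anion must be 2/2 = 1−.
Anion: ligand charges sum to -3; for the ion to be 1−, Zn = +2.

amminediaquahydroxoaluminium(III) (acetylacetonato)bromonitratozincate(II)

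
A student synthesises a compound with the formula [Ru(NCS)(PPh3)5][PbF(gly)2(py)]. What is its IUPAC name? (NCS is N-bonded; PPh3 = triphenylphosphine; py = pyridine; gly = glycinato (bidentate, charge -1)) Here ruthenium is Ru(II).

Both ions are complex: the cation is named first with the plain metal name, the anion second with the -ate form; each ion's ligands are alphabetised independently.
Ru is given as +2; the cation's ligand charges sum to -1, so the complex cation is 1+.
A 1:1 salt means the anion carries the equal and opposite charge, 1−.
Anion: ligand charges sum to -3; for the ion to be 1−, Pb = +2.

isothiocyanatopentakis(triphenylphosphine)ruthenium(II) fluorobis(glycinato)(pyridine)plumbate(II)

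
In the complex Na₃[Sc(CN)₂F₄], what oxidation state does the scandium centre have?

+3

3 sodium outside the brackets (+1 each) → the complex ion is 3−.
Ligand charges: 4×F = -4; 2×CN = -2; sum -6.
Sc + (-6) = 3− ⇒ Sc is +3.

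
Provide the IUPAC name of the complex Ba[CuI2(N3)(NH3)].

The 1 barium counter-ion carries a total charge of +2, so each complex ion is 2−.
Ligand charges: 1×ammine (neutral), 2×iodo (-1 each), 1×azido (-1 each); total -3. So Cu + (-3) = 2−, giving Cu = +1.
Ligands are named alphabetically: ammine before azido before iodo.
The complex ion is anionic, so copper takes the -ate form cuprate(I).

barium ammineazidodiiodocuprate(I)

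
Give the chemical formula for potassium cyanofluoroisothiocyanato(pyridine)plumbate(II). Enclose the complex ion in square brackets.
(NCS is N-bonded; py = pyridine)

Ligands: 1 isothiocyanato (NCS, -1), 1 cyano (CN, -1), 1 pyridine (py, neutral), 1 fluoro (F, -1). Ligand charge sum = -3.
With Pb in oxidation state +2, the complex ion is [Pb...]^1−.
Charge balance with potassium (+1) requires 1 complex ion per 1 potassium.

K[Pb(CN)F(NCS)(py)]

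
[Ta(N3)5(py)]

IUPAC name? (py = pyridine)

There is no counter-ion, so the complex is neutral overall.
Ligand charges: 1×pyridine (neutral), 5×azido (-1 each); total -5. So Ta + (-5) = 0, giving Ta = +5.
Ligands are named alphabetically: azido before pyridine.

pentaazido(pyridine)tantalum(V)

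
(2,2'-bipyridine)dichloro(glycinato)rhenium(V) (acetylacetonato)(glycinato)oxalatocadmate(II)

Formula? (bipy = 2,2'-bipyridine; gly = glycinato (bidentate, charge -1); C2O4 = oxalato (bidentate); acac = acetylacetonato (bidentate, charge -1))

[Re(bipy)Cl2(gly)][Cd(acac)(C2O4)(gly)]

Cation [Re…]: ligand charges -3, Re(V) ⇒ ion charge 2+.
Anion [Cd…]: ligand charges -4, Cd(II) ⇒ ion charge 2−.
One 2+ cation balances one 2− anion.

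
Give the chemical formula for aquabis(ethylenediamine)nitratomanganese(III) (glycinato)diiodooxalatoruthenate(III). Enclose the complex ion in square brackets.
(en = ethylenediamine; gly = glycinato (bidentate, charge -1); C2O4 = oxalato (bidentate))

[Mn(en)2(H2O)(NO3)][Ru(C2O4)(gly)I2]

Cation [Mn…]: ligand charges -1, Mn(III) ⇒ ion charge 2+.
Anion [Ru…]: ligand charges -5, Ru(III) ⇒ ion charge 2−.
One 2+ cation balances one 2− anion.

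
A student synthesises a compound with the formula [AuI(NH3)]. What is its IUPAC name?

There is no counter-ion, so the complex is neutral overall.
Ligand charges: 1×ammine (neutral), 1×iodo (-1 each); total -1. So Au + (-1) = 0, giving Au = +1.
Ligands are named alphabetically: ammine before iodo.

ammineiodogold(I)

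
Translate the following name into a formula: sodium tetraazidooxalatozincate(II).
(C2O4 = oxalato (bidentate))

Na4[Zn(C2O4)(N3)4]

Ligands: 4 azido (N3, -1), 1 oxalato (C2O4, -2). Ligand charge sum = -6.
Charge balance with sodium (+1) requires 1 complex ion per 4 sodium.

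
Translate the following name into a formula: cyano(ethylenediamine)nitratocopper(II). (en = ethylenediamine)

[Cu(CN)(en)(NO3)]

Ligands: 1 cyano (CN, -1), 1 ethylenediamine (en, neutral), 1 nitrato (NO3, -1). Ligand charge sum = -2.
With Cu in oxidation state +2, the complex ion is [Cu...].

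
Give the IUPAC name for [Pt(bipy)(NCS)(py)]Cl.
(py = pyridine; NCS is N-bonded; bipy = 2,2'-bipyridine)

The 1 chloride counter-ion carries a total charge of -1, so each complex ion is 1+.
Ligand charges: 1×pyridine (neutral), 1×isothiocyanato (-1 each), 1×2,2'-bipyridine (neutral); total -1. So Pt + (-1) = 1+, giving Pt = +2.
Ligands are named alphabetically: bipyridine before isothiocyanato before pyridine.

(2,2'-bipyridine)isothiocyanato(pyridine)platinum(II) chloride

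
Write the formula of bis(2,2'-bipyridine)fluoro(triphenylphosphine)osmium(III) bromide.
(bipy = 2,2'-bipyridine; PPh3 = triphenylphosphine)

Ligands: 2 2,2'-bipyridine (bipy, neutral), 1 fluoro (F, -1), 1 triphenylphosphine (PPh3, neutral). Ligand charge sum = -1.
With Os in oxidation state +3, the complex ion is [Os...]^2+.
Charge balance with bromide (-1) requires 1 complex ion per 2 bromide.

[Os(bipy)2F(PPh3)]Br2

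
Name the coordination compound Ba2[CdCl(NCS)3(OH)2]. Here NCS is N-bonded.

The 2 barium counter-ions carry a total charge of +4, so each complex ion is 4−.
Ligand charges: 3×isothiocyanato (-1 each), 1×chloro (-1 each), 2×hydroxo (-1 each); total -6. So Cd + (-6) = 4−, giving Cd = +2.
Ligands are named alphabetically: chloro before hydroxo before isothiocyanato.
The complex ion is anionic, so cadmium takes the -ate form cadmate(II).

barium chlorodihydroxotriisothiocyanatocadmate(II)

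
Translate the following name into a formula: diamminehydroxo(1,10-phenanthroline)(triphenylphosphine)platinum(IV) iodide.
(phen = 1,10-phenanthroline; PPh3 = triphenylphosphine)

Ligands: 1 hydroxo (OH, -1), 1 1,10-phenanthroline (phen, neutral), 1 triphenylphosphine (PPh3, neutral), 2 ammine (NH3, neutral). Ligand charge sum = -1.
With Pt in oxidation state +4, the complex ion is [Pt...]^3+.
Charge balance with iodide (-1) requires 1 complex ion per 3 iodide.

[Pt(NH3)2(OH)(phen)(PPh3)]I3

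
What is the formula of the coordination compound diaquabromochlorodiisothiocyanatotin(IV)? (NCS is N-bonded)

Ligands: 1 chloro (Cl, -1), 2 isothiocyanato (NCS, -1), 1 bromo (Br, -1), 2 aqua (H2O, neutral). Ligand charge sum = -4.
With Sn in oxidation state +4, the complex ion is [Sn...].

[SnBrCl(H2O)2(NCS)2]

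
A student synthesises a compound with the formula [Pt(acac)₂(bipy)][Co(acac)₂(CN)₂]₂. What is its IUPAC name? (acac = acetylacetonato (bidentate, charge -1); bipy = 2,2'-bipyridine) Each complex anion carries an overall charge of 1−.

bis(acetylacetonato)(2,2'-bipyridine)platinum(IV) bis(acetylacetonato)dicyanocobaltate(III)

Both ions are complex: the cation is named first with the plain metal name, the anion second with the -ate form; each ion's ligands are alphabetised independently.
The complex anion is given as 1−; its ligand charges sum to -4, so Co = +3.
With 2 anions per cation, the cation must be 2×1 = 2+.
Cation: ligand charges sum to -2; for the ion to be 2+, Pt = +4.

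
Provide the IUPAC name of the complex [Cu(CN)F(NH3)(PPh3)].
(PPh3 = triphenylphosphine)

There is no counter-ion, so the complex is neutral overall.
Ligand charges: 1×ammine (neutral), 1×triphenylphosphine (neutral), 1×cyano (-1 each), 1×fluoro (-1 each); total -2. So Cu + (-2) = 0, giving Cu = +2.
Ligands are named alphabetically: ammine before cyano before fluoro before triphenylphosphine.

amminecyanofluoro(triphenylphosphine)copper(II)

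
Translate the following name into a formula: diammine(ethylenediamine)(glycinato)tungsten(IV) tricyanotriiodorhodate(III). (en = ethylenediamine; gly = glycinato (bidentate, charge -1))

Cation [W…]: ligand charges -1, W(IV) ⇒ ion charge 3+.
Anion [Rh…]: ligand charges -6, Rh(III) ⇒ ion charge 3−.
One 3+ cation balances one 3− anion.

[W(en)(gly)(NH3)2][Rh(CN)3I3]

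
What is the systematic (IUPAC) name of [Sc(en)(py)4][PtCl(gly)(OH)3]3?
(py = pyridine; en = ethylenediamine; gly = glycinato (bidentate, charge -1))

(ethylenediamine)tetrakis(pyridine)scandium(III) chloro(glycinato)trihydroxoplatinate(IV)

Scandium is always +3 in its complexes; the cation's ligand charges sum to 0, so the complex cation is 3+.
With 3 anions per cation, each anion must be 3/3 = 1−.
Anion: ligand charges sum to -5; for the ion to be 1−, Pt = +4.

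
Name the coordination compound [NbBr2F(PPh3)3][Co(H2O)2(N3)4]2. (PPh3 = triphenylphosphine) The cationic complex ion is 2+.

The complex cation is given as 2+; its ligand charges sum to -3, so Nb = +5.
With 2 anions per cation, each anion must be 2/2 = 1−.
Anion: ligand charges sum to -4; for the ion to be 1−, Co = +3.

dibromofluorotris(triphenylphosphine)niobium(V) diaquatetraazidocobaltate(III)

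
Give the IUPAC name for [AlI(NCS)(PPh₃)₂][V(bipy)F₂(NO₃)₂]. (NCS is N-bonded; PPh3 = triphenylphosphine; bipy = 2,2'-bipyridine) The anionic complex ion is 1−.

Both ions are complex: the cation is named first with the plain metal name, the anion second with the -ate form; each ion's ligands are alphabetised independently.
The complex anion is given as 1−; its ligand charges sum to -4, so V = +3.
A 1:1 salt means the cation carries the equal and opposite charge, 1+.
Cation: ligand charges sum to -2; for the ion to be 1+, Al = +3.

iodoisothiocyanatobis(triphenylphosphine)aluminium(III) (2,2'-bipyridine)difluorodinitratovanadate(III)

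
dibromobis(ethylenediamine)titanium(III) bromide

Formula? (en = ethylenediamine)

[TiBr2(en)2]Br

Ligands: 2 bromo (Br, -1), 2 ethylenediamine (en, neutral). Ligand charge sum = -2.
Charge balance with bromide (-1) requires 1 complex ion per 1 bromide.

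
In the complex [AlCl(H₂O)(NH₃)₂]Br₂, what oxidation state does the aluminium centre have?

+3

2 bromide outside the brackets (-1 each) → the complex ion is 2+.
Ligand charges: 1×H2O neutral; 1×Cl = -1; 2×NH3 neutral; sum -1.
Al + (-1) = 2+ ⇒ Al is +3.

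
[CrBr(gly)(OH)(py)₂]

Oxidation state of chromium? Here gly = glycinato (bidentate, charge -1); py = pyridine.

No counter-ion: the bracketed complex is neutral.
Ligand charges: 1×Br = -1; 1×OH = -1; 1×gly = -1; 2×py neutral; sum -3.
Cr + (-3) = 0 ⇒ Cr is +3.

+3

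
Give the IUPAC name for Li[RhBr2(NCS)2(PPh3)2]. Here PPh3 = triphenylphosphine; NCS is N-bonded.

lithium dibromodiisothiocyanatobis(triphenylphosphine)rhodate(III)

The 1 lithium counter-ion carries a total charge of +1, so each complex ion is 1−.
Ligand charges: 2×bromo (-1 each), 2×triphenylphosphine (neutral), 2×isothiocyanato (-1 each); total -4. So Rh + (-4) = 1−, giving Rh = +3.
Ligands are named alphabetically: bromo before isothiocyanato before triphenylphosphine.
The complex ion is anionic, so rhodium takes the -ate form rhodate(III).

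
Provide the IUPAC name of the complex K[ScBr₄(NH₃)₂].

The 1 potassium counter-ion carries a total charge of +1, so each complex ion is 1−.
Ligand charges: 2×ammine (neutral), 4×bromo (-1 each); total -4. So Sc + (-4) = 1−, giving Sc = +3.
The complex ion is anionic, so scandium takes the -ate form scandate(III).

potassium diamminetetrabromoscandate(III)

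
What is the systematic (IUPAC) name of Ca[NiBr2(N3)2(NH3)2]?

calcium diamminediazidodibromonickelate(II)

The 1 calcium counter-ion carries a total charge of +2, so each complex ion is 2−.
Ligand charges: 2×azido (-1 each), 2×ammine (neutral), 2×bromo (-1 each); total -4. So Ni + (-4) = 2−, giving Ni = +2.
The complex ion is anionic, so nickel takes the -ate form nickelate(II).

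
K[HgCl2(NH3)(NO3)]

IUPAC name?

The 1 potassium counter-ion carries a total charge of +1, so each complex ion is 1−.
Ligand charges: 2×chloro (-1 each), 1×nitrato (-1 each), 1×ammine (neutral); total -3. So Hg + (-3) = 1−, giving Hg = +2.
Ligands are named alphabetically: ammine before chloro before nitrato.
The complex ion is anionic, so mercury takes the -ate form mercurate(II).

potassium amminedichloronitratomercurate(II)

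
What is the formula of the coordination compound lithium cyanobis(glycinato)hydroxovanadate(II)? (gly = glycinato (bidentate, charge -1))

Li2[V(CN)(gly)2(OH)]

Ligands: 2 glycinato (gly, -1), 1 cyano (CN, -1), 1 hydroxo (OH, -1). Ligand charge sum = -4.
With V in oxidation state +2, the complex ion is [V...]^2−.
Charge balance with lithium (+1) requires 1 complex ion per 2 lithium.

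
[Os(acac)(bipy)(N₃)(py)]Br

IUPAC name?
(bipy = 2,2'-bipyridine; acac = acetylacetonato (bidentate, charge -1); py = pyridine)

The 1 bromide counter-ion carries a total charge of -1, so each complex ion is 1+.
Ligand charges: 1×2,2'-bipyridine (neutral), 1×azido (-1 each), 1×acetylacetonato (-1 each), 1×pyridine (neutral); total -2. So Os + (-2) = 1+, giving Os = +3.
Ligands are named alphabetically: acetylacetonato before azido before bipyridine before pyridine.

(acetylacetonato)azido(2,2'-bipyridine)(pyridine)osmium(III) bromide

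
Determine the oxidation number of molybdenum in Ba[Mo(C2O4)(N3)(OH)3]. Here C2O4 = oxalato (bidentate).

1 barium outside the brackets (+2 each) → the complex ion is 2−.
Ligand charges: 3×OH = -3; 1×N3 = -1; 1×C2O4 = -2; sum -6.
Mo + (-6) = 2− ⇒ Mo is +4.

+4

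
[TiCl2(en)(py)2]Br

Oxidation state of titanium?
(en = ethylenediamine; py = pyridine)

1 bromide outside the brackets (-1 each) → the complex ion is 1+.
Ligand charges: 2×Cl = -2; 1×en neutral; 2×py neutral; sum -2.
Ti + (-2) = 1+ ⇒ Ti is +3.

+3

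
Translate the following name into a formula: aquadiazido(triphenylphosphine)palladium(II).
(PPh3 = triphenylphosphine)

[Pd(H2O)(N3)2(PPh3)]

Ligands: 2 azido (N3, -1), 1 aqua (H2O, neutral), 1 triphenylphosphine (PPh3, neutral). Ligand charge sum = -2.
With Pd in oxidation state +2, the complex ion is [Pd...].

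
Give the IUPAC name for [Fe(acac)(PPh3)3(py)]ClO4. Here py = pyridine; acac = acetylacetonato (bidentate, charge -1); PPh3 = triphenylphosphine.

(acetylacetonato)(pyridine)tris(triphenylphosphine)iron(II) perchlorate

The 1 perchlorate counter-ion carries a total charge of -1, so each complex ion is 1+.
Ligand charges: 1×pyridine (neutral), 1×acetylacetonato (-1 each), 3×triphenylphosphine (neutral); total -1. So Fe + (-1) = 1+, giving Fe = +2.
Ligands are named alphabetically: acetylacetonato before pyridine before triphenylphosphine.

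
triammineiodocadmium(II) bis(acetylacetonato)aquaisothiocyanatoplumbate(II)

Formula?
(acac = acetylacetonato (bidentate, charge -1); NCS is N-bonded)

[CdI(NH3)3][Pb(acac)2(H2O)(NCS)]

Cation [Cd…]: ligand charges -1, Cd(II) ⇒ ion charge 1+.
Anion [Pb…]: ligand charges -3, Pb(II) ⇒ ion charge 1−.
One 1+ cation balances one 1− anion.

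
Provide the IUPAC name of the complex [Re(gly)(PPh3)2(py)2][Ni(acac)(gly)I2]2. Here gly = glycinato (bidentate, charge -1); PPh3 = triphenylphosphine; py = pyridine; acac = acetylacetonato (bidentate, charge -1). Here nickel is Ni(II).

Both ions are complex: the cation is named first with the plain metal name, the anion second with the -ate form; each ion's ligands are alphabetised independently.
Ni is given as +2; the anion's ligand charges sum to -4, so the complex anion is 2−.
With 2 anions per cation, the cation must be 2×2 = 4+.
Cation: ligand charges sum to -1; for the ion to be 4+, Re = +5.

(glycinato)bis(pyridine)bis(triphenylphosphine)rhenium(V) (acetylacetonato)(glycinato)diiodonickelate(II)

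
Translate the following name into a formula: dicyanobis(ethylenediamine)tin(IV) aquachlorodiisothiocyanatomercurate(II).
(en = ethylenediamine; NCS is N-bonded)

[Sn(CN)2(en)2][HgCl(H2O)(NCS)2]2

Cation [Sn…]: ligand charges -2, Sn(IV) ⇒ ion charge 2+.
Anion [Hg…]: ligand charges -3, Hg(II) ⇒ ion charge 1−.
One 2+ cation requires 2 of the 1− anion.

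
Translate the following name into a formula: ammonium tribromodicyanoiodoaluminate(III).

(NH4)3[AlBr3(CN)2I]

Ligands: 3 bromo (Br, -1), 2 cyano (CN, -1), 1 iodo (I, -1). Ligand charge sum = -6.
With Al in oxidation state +3, the complex ion is [Al...]^3−.
Charge balance with ammonium (+1) requires 1 complex ion per 3 ammonium.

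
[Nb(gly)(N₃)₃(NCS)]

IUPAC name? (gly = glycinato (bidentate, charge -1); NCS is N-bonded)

There is no counter-ion, so the complex is neutral overall.
Ligand charges: 3×azido (-1 each), 1×glycinato (-1 each), 1×isothiocyanato (-1 each); total -5. So Nb + (-5) = 0, giving Nb = +5.
Ligands are named alphabetically: azido before glycinato before isothiocyanato.

triazido(glycinato)isothiocyanatoniobium(V)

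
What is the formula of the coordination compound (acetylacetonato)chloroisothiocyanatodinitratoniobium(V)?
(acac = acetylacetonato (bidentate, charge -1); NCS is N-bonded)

Ligands: 2 nitrato (NO3, -1), 1 acetylacetonato (acac, -1), 1 chloro (Cl, -1), 1 isothiocyanato (NCS, -1). Ligand charge sum = -5.
With Nb in oxidation state +5, the complex ion is [Nb...].

[Nb(acac)Cl(NCS)(NO3)2]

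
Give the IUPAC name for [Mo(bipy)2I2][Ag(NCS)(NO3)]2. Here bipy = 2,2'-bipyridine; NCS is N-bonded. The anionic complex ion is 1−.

The complex anion is given as 1−; its ligand charges sum to -2, so Ag = +1.
With 2 anions per cation, the cation must be 2×1 = 2+.
Cation: ligand charges sum to -2; for the ion to be 2+, Mo = +4.

bis(2,2'-bipyridine)diiodomolybdenum(IV) isothiocyanatonitratoargentate(I)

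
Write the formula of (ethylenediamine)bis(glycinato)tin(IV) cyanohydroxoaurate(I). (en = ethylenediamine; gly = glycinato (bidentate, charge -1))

[Sn(en)(gly)2][Au(CN)(OH)]2

Cation [Sn…]: ligand charges -2, Sn(IV) ⇒ ion charge 2+.
Anion [Au…]: ligand charges -2, Au(I) ⇒ ion charge 1−.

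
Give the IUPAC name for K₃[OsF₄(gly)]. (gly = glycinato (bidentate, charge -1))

The 3 potassium counter-ions carry a total charge of +3, so each complex ion is 3−.
Ligand charges: 4×fluoro (-1 each), 1×glycinato (-1 each); total -5. So Os + (-5) = 3−, giving Os = +2.
Ligands are named alphabetically: fluoro before glycinato.
The complex ion is anionic, so osmium takes the -ate form osmate(II).

potassium tetrafluoro(glycinato)osmate(II)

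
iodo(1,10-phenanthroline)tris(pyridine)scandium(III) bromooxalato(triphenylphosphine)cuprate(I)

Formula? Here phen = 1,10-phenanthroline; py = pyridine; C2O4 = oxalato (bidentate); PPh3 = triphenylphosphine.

[ScI(phen)(py)3][CuBr(C2O4)(PPh3)]

Cation [Sc…]: ligand charges -1, Sc(III) ⇒ ion charge 2+.
Anion [Cu…]: ligand charges -3, Cu(I) ⇒ ion charge 2−.
One 2+ cation balances one 2− anion.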